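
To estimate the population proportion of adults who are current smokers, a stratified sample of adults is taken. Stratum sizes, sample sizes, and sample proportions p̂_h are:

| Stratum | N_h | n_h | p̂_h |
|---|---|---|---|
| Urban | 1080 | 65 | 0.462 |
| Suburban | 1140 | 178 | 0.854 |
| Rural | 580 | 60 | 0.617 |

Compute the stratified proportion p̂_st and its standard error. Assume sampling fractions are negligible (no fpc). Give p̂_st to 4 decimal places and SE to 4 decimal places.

p̂_st ≈ 0.6537, SE ≈ 0.0294

N = 2800; stratum weights W_h = N_h/N.
p̂_st = Σ W_h p̂_h = (1080·0.462 + 1140·0.854 + 580·0.617)/2800 = 0.65371
V̂(p̂_st) = Σ W_h² p̂_h(1−p̂_h)/(n_h−1):
  stratum Urban: (1080/2800)²·0.462·0.538/64 = 0.000577798
  stratum Suburban: (1140/2800)²·0.854·0.146/177 = 0.00011677
  stratum Rural: (580/2800)²·0.617·0.383/59 = 0.000171859
V̂(p̂_st) = 0.000866426; SE = √V̂ = 0.0294351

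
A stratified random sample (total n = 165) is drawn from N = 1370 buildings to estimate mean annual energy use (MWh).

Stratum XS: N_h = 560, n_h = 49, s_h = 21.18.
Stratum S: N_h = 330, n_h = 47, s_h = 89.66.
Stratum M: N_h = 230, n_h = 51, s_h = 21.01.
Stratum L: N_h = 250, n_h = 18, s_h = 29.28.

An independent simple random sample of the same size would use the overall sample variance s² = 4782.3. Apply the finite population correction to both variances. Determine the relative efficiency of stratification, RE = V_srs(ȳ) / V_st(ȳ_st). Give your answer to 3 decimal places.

V̂(ȳ_st) = Σ W_h² (1 − n_h/N_h) s_h²/n_h, with W_h = N_h/N and N = 1370:
  stratum XS: (560/1370)²·(1 − 49/560)·21.18²/49 = 1.3958
  stratum S: (330/1370)²·(1 − 47/330)·89.66²/47 = 8.51057
  stratum M: (230/1370)²·(1 − 51/230)·21.01²/51 = 0.189855
  stratum L: (250/1370)²·(1 − 18/250)·29.28²/18 = 1.47183
V_st = 11.5681
V_srs = (1 − 165/1370)·4782.3/165 = 25.4929
Relative efficiency = V_srs / V_st = 25.4929/11.5681 = 2.2037

RE ≈ 2.204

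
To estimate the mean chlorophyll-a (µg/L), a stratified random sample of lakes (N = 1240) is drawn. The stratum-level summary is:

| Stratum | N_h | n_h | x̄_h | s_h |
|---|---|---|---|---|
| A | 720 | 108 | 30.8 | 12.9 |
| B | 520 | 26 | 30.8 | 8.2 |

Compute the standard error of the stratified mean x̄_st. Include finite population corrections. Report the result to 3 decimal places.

SE(x̄_st) ≈ 0.935

V̂(x̄_st) = Σ W_h² (1 − n_h/N_h) s_h²/n_h, with W_h = N_h/N and N = 1240:
  stratum A: (720/1240)²·(1 − 108/720)·12.9²/108 = 0.441567
  stratum B: (520/1240)²·(1 − 26/520)·8.2²/26 = 0.432057
V̂(x̄_st) = 0.873624
SE(x̄_st) = √0.873624 = 0.934678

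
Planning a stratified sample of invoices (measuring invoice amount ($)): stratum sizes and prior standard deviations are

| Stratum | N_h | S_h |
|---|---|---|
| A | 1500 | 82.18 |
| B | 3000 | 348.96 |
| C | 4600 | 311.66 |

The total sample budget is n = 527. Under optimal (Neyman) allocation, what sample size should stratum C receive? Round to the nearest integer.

Neyman allocation: n_h = n · N_h S_h / Σ N_i S_i, with n = 527.
  stratum A: N_h·S_h = 1500·82.18 = 123270.00
  stratum B: N_h·S_h = 3000·348.96 = 1046880.00
  stratum C: N_h·S_h = 4600·311.66 = 1433636.00
Σ N_h S_h = 2603786.00
n for stratum C = 527·1433636.00/2603786.00 = 290.164 → 290

290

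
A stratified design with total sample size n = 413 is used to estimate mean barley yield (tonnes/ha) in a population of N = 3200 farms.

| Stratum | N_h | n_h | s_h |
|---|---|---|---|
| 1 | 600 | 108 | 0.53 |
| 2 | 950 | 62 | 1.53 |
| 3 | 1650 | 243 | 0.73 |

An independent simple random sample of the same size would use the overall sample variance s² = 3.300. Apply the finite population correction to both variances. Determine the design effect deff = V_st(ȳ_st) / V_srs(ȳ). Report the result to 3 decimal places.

V̂(ȳ_st) = Σ W_h² (1 − n_h/N_h) s_h²/n_h, with W_h = N_h/N and N = 3200:
  stratum 1: (600/3200)²·(1 − 108/600)·0.53²/108 = 7.49798e-05
  stratum 2: (950/3200)²·(1 − 62/950)·1.53²/62 = 0.00311048
  stratum 3: (1650/3200)²·(1 − 243/1650)·0.73²/243 = 0.000497184
V_st = 0.00368265
V_srs = (1 − 413/3200)·3.300/413 = 0.00695906
deff = V_st / V_srs = 0.00368265/0.00695906 = 0.5292

deff ≈ 0.529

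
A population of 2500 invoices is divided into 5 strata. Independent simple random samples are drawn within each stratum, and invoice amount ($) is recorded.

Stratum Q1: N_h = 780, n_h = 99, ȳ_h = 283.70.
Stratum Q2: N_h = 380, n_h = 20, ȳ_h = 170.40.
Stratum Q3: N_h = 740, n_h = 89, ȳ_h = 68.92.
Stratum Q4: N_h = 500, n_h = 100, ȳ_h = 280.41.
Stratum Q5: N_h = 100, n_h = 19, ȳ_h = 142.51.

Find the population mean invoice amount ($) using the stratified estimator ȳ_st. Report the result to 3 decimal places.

N = Σ N_h = 2500. Stratum weights W_h = N_h/N.
ȳ_st = (780·283.70 + 380·170.40 + 740·68.92 + 500·280.41 + 100·142.51) / 2500 = 196.59792

ȳ_st ≈ 196.598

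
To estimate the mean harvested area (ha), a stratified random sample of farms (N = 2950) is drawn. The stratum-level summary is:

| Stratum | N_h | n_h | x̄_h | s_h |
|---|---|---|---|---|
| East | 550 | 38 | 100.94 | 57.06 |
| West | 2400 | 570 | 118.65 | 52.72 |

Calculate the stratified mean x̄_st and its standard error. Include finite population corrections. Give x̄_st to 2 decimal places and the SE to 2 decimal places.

x̄_st ≈ 115.35, SE ≈ 2.29

x̄_st = Σ W_h x̄_h = (550·100.94 + 2400·118.65)/2950 = 115.34814
V̂(x̄_st) = Σ W_h² (1 − n_h/N_h) s_h²/n_h, with W_h = N_h/N and N = 2950:
  stratum East: (550/2950)²·(1 − 38/550)·57.06²/38 = 2.77248
  stratum West: (2400/2950)²·(1 − 570/2400)·52.72²/570 = 2.4609
V̂(x̄_st) = 5.23338
SE(x̄_st) = √5.23338 = 2.28766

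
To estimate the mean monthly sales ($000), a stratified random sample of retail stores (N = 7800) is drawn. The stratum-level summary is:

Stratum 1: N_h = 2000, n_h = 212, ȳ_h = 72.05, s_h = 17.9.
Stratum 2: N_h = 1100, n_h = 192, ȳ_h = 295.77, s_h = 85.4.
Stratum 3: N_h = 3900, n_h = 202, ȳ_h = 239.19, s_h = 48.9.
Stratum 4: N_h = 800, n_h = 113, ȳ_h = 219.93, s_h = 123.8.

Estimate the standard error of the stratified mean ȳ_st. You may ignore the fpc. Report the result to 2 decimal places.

V̂(ȳ_st) = Σ W_h² s_h²/n_h, with W_h = N_h/N and N = 7800:
  stratum 1: (2000/7800)²·17.9²/212 = 0.0993667
  stratum 2: (1100/7800)²·85.4²/192 = 0.755459
  stratum 3: (3900/7800)²·48.9²/202 = 2.95942
  stratum 4: (800/7800)²·123.8²/113 = 1.42677
V̂(ȳ_st) = 5.24101
SE(ȳ_st) = √5.24101 = 2.28933

SE(ȳ_st) ≈ 2.29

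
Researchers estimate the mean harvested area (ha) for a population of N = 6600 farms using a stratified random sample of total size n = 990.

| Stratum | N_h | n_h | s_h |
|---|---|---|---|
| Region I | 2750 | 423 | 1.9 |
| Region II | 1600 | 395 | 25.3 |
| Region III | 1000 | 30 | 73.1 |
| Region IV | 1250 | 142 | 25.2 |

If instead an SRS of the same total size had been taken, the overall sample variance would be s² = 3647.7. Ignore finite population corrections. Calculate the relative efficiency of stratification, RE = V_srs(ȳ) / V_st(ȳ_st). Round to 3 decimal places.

V̂(ȳ_st) = Σ W_h² s_h²/n_h, with W_h = N_h/N and N = 6600:
  stratum Region I: (2750/6600)²·1.9²/423 = 0.00148165
  stratum Region II: (1600/6600)²·25.3²/395 = 0.0952349
  stratum Region III: (1000/6600)²·73.1²/30 = 4.08908
  stratum Region IV: (1250/6600)²·25.2²/142 = 0.160415
V_st = 4.34621
V_srs = s²/n = 3647.7/990 = 3.68455
Relative efficiency = V_srs / V_st = 3.68455/4.34621 = 0.8478

RE ≈ 0.848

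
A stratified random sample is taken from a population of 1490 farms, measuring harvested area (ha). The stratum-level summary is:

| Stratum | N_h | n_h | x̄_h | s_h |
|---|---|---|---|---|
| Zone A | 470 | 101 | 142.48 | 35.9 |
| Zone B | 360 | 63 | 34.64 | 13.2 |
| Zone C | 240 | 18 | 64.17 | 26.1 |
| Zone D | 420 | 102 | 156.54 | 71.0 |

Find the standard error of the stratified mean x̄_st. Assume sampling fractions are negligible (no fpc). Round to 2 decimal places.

V̂(x̄_st) = Σ W_h² s_h²/n_h, with W_h = N_h/N and N = 1490:
  stratum Zone A: (470/1490)²·35.9²/101 = 1.26967
  stratum Zone B: (360/1490)²·13.2²/63 = 0.161451
  stratum Zone C: (240/1490)²·26.1²/18 = 0.98188
  stratum Zone D: (420/1490)²·71.0²/102 = 3.92683
V̂(x̄_st) = 6.33983
SE(x̄_st) = √6.33983 = 2.5179

SE(x̄_st) ≈ 2.52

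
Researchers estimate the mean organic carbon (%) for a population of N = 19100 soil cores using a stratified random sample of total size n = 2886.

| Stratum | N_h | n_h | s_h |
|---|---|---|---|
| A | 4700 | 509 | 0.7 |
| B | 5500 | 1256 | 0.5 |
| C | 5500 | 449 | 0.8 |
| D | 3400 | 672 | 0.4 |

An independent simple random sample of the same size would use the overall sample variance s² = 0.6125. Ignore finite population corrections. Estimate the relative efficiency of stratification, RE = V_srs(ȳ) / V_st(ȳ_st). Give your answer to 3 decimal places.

RE ≈ 1.058

V̂(ȳ_st) = Σ W_h² s_h²/n_h, with W_h = N_h/N and N = 19100:
  stratum A: (4700/19100)²·0.7²/509 = 5.82918e-05
  stratum B: (5500/19100)²·0.5²/1256 = 1.65048e-05
  stratum C: (5500/19100)²·0.8²/449 = 0.000118193
  stratum D: (3400/19100)²·0.4²/672 = 7.5447e-06
V_st = 0.000200534
V_srs = s²/n = 0.6125/2886 = 0.000212231
Relative efficiency = V_srs / V_st = 0.000212231/0.000200534 = 1.0583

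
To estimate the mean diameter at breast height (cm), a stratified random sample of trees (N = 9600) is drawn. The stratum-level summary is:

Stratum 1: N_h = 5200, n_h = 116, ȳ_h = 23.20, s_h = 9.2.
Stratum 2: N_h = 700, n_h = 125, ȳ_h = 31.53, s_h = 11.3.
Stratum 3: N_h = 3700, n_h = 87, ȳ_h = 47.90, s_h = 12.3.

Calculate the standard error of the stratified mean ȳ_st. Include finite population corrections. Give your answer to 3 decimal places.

V̂(ȳ_st) = Σ W_h² (1 − n_h/N_h) s_h²/n_h, with W_h = N_h/N and N = 9600:
  stratum 1: (5200/9600)²·(1 − 116/5200)·9.2²/116 = 0.209307
  stratum 2: (700/9600)²·(1 − 125/700)·11.3²/125 = 0.00446139
  stratum 3: (3700/9600)²·(1 − 87/3700)·12.3²/87 = 0.252242
V̂(ȳ_st) = 0.466011
SE(ȳ_st) = √0.466011 = 0.68265

SE(ȳ_st) ≈ 0.683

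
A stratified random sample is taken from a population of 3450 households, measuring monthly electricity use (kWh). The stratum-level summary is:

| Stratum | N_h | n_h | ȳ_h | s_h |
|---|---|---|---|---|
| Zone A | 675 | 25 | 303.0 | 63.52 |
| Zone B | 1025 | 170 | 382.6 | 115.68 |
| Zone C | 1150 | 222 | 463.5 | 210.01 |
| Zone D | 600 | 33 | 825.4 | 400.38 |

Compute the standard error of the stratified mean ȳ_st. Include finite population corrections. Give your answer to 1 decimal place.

SE(ȳ_st) ≈ 13.0

V̂(ȳ_st) = Σ W_h² (1 − n_h/N_h) s_h²/n_h, with W_h = N_h/N and N = 3450:
  stratum Zone A: (675/3450)²·(1 − 25/675)·63.52²/25 = 5.94922
  stratum Zone B: (1025/3450)²·(1 − 170/1025)·115.68²/170 = 5.79588
  stratum Zone C: (1150/3450)²·(1 − 222/1150)·210.01²/222 = 17.8129
  stratum Zone D: (600/3450)²·(1 − 33/600)·400.38²/33 = 138.844
V̂(ȳ_st) = 168.402
SE(ȳ_st) = √168.402 = 12.977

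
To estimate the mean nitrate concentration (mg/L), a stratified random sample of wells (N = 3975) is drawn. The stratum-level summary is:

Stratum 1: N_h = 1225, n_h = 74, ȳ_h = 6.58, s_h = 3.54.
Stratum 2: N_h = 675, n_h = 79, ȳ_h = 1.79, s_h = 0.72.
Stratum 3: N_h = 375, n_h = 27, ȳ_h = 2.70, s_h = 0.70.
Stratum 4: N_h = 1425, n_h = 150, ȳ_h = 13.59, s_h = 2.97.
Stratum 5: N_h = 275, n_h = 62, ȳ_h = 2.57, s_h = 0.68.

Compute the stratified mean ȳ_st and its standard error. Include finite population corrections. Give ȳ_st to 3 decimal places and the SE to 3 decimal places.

ȳ_st = Σ W_h ȳ_h = (1225·6.58 + 675·1.79 + 375·2.70 + 1425·13.59 + 275·2.57)/3975 = 7.63616
V̂(ȳ_st) = Σ W_h² (1 − n_h/N_h) s_h²/n_h, with W_h = N_h/N and N = 3975:
  stratum 1: (1225/3975)²·(1 − 74/1225)·3.54²/74 = 0.0151117
  stratum 2: (675/3975)²·(1 − 79/675)·0.72²/79 = 0.000167076
  stratum 3: (375/3975)²·(1 − 27/375)·0.70²/27 = 0.000149889
  stratum 4: (1425/3975)²·(1 − 150/1425)·2.97²/150 = 0.00676196
  stratum 5: (275/3975)²·(1 − 62/275)·0.68²/62 = 2.7648e-05
V̂(ȳ_st) = 0.0222182
SE(ȳ_st) = √0.0222182 = 0.149058

ȳ_st ≈ 7.636, SE ≈ 0.149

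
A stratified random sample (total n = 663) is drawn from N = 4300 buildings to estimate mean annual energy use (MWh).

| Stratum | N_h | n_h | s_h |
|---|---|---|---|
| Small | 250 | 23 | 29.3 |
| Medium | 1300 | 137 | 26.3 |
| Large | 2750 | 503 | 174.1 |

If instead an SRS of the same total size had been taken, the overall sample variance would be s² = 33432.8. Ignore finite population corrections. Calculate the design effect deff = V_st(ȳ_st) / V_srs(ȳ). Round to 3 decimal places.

V̂(ȳ_st) = Σ W_h² s_h²/n_h, with W_h = N_h/N and N = 4300:
  stratum Small: (250/4300)²·29.3²/23 = 0.126168
  stratum Medium: (1300/4300)²·26.3²/137 = 0.461467
  stratum Large: (2750/4300)²·174.1²/503 = 24.6467
V_st = 25.2343
V_srs = s²/n = 33432.8/663 = 50.4265
deff = V_st / V_srs = 25.2343/50.4265 = 0.5004

deff ≈ 0.500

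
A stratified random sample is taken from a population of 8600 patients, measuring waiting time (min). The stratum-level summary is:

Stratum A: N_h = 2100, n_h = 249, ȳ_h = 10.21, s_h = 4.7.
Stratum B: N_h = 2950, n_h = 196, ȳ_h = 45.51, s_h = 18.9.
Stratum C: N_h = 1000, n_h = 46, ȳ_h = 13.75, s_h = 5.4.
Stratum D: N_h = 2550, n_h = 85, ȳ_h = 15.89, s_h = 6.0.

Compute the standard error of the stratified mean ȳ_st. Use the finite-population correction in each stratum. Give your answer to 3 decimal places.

V̂(ȳ_st) = Σ W_h² (1 − n_h/N_h) s_h²/n_h, with W_h = N_h/N and N = 8600:
  stratum A: (2100/8600)²·(1 − 249/2100)·4.7²/249 = 0.00466257
  stratum B: (2950/8600)²·(1 − 196/2950)·18.9²/196 = 0.200197
  stratum C: (1000/8600)²·(1 − 46/1000)·5.4²/46 = 0.00817676
  stratum D: (2550/8600)²·(1 − 85/2550)·6.0²/85 = 0.0359951
V̂(ȳ_st) = 0.249031
SE(ȳ_st) = √0.249031 = 0.49903

SE(ȳ_st) ≈ 0.499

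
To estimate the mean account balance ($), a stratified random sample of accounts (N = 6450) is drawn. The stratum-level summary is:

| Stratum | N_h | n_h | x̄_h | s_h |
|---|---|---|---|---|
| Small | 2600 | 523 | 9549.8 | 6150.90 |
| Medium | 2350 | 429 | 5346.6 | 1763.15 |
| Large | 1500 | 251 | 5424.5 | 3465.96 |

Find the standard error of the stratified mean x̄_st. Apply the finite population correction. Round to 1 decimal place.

SE(x̄_st) ≈ 111.0

V̂(x̄_st) = Σ W_h² (1 − n_h/N_h) s_h²/n_h, with W_h = N_h/N and N = 6450:
  stratum Small: (2600/6450)²·(1 − 523/2600)·6150.90²/523 = 9390.01
  stratum Medium: (2350/6450)²·(1 − 429/2350)·1763.15²/429 = 786.316
  stratum Large: (1500/6450)²·(1 − 251/1500)·3465.96²/251 = 2155.3
V̂(x̄_st) = 12331.6
SE(x̄_st) = √12331.6 = 111.048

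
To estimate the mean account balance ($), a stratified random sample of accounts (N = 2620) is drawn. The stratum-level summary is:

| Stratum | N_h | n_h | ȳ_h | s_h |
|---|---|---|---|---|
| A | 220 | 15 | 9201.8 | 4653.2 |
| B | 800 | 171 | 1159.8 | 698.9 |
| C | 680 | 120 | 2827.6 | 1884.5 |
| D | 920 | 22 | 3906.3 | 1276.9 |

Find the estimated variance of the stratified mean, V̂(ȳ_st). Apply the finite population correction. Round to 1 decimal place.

V̂(ȳ_st) ≈ 20254.8

V̂(ȳ_st) = Σ W_h² (1 − n_h/N_h) s_h²/n_h, with W_h = N_h/N and N = 2620:
  stratum A: (220/2620)²·(1 − 15/220)·4653.2²/15 = 9483.88
  stratum B: (800/2620)²·(1 − 171/800)·698.9²/171 = 209.398
  stratum C: (680/2620)²·(1 − 120/680)·1884.5²/120 = 1641.74
  stratum D: (920/2620)²·(1 − 22/920)·1276.9²/22 = 8919.75
V̂(ȳ_st) = 20254.8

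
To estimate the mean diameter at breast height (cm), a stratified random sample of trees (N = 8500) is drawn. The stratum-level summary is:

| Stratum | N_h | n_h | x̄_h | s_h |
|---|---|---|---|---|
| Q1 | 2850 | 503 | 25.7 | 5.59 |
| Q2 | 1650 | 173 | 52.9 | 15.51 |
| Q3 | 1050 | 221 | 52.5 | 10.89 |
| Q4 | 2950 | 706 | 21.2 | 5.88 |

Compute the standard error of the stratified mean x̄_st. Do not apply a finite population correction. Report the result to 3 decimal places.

SE(x̄_st) ≈ 0.271

V̂(x̄_st) = Σ W_h² s_h²/n_h, with W_h = N_h/N and N = 8500:
  stratum Q1: (2850/8500)²·5.59²/503 = 0.00698405
  stratum Q2: (1650/8500)²·15.51²/173 = 0.0523971
  stratum Q3: (1050/8500)²·10.89²/221 = 0.0081885
  stratum Q4: (2950/8500)²·5.88²/706 = 0.0058987
V̂(x̄_st) = 0.0734684
SE(x̄_st) = √0.0734684 = 0.271051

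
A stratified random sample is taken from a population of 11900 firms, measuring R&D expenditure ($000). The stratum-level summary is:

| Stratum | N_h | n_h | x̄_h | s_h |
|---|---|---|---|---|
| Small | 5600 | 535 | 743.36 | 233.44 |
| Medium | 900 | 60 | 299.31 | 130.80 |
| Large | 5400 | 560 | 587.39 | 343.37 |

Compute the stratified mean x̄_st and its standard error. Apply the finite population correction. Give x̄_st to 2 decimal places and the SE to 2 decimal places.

x̄_st ≈ 639.00, SE ≈ 7.80

x̄_st = Σ W_h x̄_h = (5600·743.36 + 900·299.31 + 5400·587.39)/11900 = 639.00008
V̂(x̄_st) = Σ W_h² (1 − n_h/N_h) s_h²/n_h, with W_h = N_h/N and N = 11900:
  stratum Small: (5600/11900)²·(1 − 535/5600)·233.44²/535 = 20.4019
  stratum Medium: (900/11900)²·(1 − 60/900)·130.80²/60 = 1.52227
  stratum Large: (5400/11900)²·(1 − 560/5400)·343.37²/560 = 38.8581
V̂(x̄_st) = 60.7823
SE(x̄_st) = √60.7823 = 7.7963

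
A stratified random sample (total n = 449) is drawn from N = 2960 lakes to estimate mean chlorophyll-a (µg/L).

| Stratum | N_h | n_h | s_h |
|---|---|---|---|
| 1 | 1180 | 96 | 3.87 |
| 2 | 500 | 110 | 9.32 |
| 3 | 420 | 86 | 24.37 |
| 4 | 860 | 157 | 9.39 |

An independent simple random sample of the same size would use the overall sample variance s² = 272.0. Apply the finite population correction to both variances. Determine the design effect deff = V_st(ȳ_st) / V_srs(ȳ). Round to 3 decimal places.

V̂(ȳ_st) = Σ W_h² (1 − n_h/N_h) s_h²/n_h, with W_h = N_h/N and N = 2960:
  stratum 1: (1180/2960)²·(1 − 96/1180)·3.87²/96 = 0.0227761
  stratum 2: (500/2960)²·(1 − 110/500)·9.32²/110 = 0.0175748
  stratum 3: (420/2960)²·(1 − 86/420)·24.37²/86 = 0.110567
  stratum 4: (860/2960)²·(1 − 157/860)·9.39²/157 = 0.0387527
V_st = 0.18967
V_srs = (1 − 449/2960)·272.0/449 = 0.513899
deff = V_st / V_srs = 0.18967/0.513899 = 0.3691

deff ≈ 0.369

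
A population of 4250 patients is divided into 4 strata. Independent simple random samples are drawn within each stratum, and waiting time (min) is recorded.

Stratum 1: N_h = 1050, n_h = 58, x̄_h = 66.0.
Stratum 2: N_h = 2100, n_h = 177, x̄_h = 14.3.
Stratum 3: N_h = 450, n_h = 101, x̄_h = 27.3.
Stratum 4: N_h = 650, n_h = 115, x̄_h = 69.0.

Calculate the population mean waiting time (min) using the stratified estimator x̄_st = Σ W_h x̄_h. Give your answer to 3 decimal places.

x̄_st ≈ 36.815

N = Σ N_h = 4250. Stratum weights W_h = N_h/N.
x̄_st = (1050·66.0 + 2100·14.3 + 450·27.3 + 650·69.0) / 4250 = 36.81529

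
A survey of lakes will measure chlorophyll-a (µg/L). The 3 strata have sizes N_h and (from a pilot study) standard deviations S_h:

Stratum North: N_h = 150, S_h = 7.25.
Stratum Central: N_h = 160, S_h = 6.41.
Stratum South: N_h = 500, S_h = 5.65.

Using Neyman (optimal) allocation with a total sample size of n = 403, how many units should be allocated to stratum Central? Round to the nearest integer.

Neyman allocation: n_h = n · N_h S_h / Σ N_i S_i, with n = 403.
  stratum North: N_h·S_h = 150·7.25 = 1087.50
  stratum Central: N_h·S_h = 160·6.41 = 1025.60
  stratum South: N_h·S_h = 500·5.65 = 2825.00
Σ N_h S_h = 4938.10
n for stratum Central = 403·1025.60/4938.10 = 83.700 → 84

84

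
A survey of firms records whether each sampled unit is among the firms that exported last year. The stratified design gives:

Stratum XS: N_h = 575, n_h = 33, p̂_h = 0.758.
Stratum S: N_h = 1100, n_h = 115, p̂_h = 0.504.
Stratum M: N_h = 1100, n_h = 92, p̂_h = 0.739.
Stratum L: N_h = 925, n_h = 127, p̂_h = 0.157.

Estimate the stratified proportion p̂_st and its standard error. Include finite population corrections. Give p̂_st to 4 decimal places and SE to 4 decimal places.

N = 3700; stratum weights W_h = N_h/N.
p̂_st = Σ W_h p̂_h = (575·0.758 + 1100·0.504 + 1100·0.739 + 925·0.157)/3700 = 0.52659
V̂(p̂_st) = Σ W_h² (1 − n_h/N_h) p̂_h(1−p̂_h)/(n_h−1):
  stratum XS: (575/3700)²·(1 − 33/575)·0.758·0.242/32 = 0.000130496
  stratum S: (1100/3700)²·(1 − 115/1100)·0.504·0.496/114 = 0.000173553
  stratum M: (1100/3700)²·(1 − 92/1100)·0.739·0.261/91 = 0.00017167
  stratum L: (925/3700)²·(1 − 127/925)·0.157·0.843/126 = 5.66367e-05
V̂(p̂_st) = 0.000532356; SE = √V̂ = 0.0230728

p̂_st ≈ 0.5266, SE ≈ 0.0231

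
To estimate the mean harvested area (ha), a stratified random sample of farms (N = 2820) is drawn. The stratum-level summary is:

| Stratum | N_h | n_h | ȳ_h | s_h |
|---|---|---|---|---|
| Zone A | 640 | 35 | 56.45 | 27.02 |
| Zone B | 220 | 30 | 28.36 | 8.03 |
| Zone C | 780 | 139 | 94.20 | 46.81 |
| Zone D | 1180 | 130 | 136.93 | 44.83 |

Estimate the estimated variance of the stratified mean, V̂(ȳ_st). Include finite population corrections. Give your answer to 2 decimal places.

V̂(ȳ_st) = Σ W_h² (1 − n_h/N_h) s_h²/n_h, with W_h = N_h/N and N = 2820:
  stratum Zone A: (640/2820)²·(1 − 35/640)·27.02²/35 = 1.01564
  stratum Zone B: (220/2820)²·(1 − 30/220)·8.03²/30 = 0.0112976
  stratum Zone C: (780/2820)²·(1 − 139/780)·46.81²/139 = 0.991099
  stratum Zone D: (1180/2820)²·(1 − 130/1180)·44.83²/130 = 2.40861
V̂(ȳ_st) = 4.42665

V̂(ȳ_st) ≈ 4.43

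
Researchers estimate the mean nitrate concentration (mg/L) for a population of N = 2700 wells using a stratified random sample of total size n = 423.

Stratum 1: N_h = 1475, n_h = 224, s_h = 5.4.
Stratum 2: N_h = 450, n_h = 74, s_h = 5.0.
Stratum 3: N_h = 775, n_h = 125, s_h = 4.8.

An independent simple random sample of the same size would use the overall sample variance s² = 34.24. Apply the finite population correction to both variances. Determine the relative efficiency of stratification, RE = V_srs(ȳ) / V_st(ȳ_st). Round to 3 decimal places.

RE ≈ 1.275

V̂(ȳ_st) = Σ W_h² (1 − n_h/N_h) s_h²/n_h, with W_h = N_h/N and N = 2700:
  stratum 1: (1475/2700)²·(1 − 224/1475)·5.4²/224 = 0.0329504
  stratum 2: (450/2700)²·(1 − 74/450)·5.0²/74 = 0.00784117
  stratum 3: (775/2700)²·(1 − 125/775)·4.8²/125 = 0.0127368
V_st = 0.0535284
V_srs = (1 − 423/2700)·34.24/423 = 0.0682641
Relative efficiency = V_srs / V_st = 0.0682641/0.0535284 = 1.2753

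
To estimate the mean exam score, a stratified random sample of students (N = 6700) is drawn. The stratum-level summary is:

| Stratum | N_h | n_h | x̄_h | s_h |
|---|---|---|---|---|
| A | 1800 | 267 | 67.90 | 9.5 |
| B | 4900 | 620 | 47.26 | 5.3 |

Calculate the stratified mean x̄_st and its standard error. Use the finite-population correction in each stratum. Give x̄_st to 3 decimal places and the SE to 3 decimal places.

x̄_st = Σ W_h x̄_h = (1800·67.90 + 4900·47.26)/6700 = 52.80507
V̂(x̄_st) = Σ W_h² (1 − n_h/N_h) s_h²/n_h, with W_h = N_h/N and N = 6700:
  stratum A: (1800/6700)²·(1 − 267/1800)·9.5²/267 = 0.0207779
  stratum B: (4900/6700)²·(1 − 620/4900)·5.3²/620 = 0.0211666
V̂(x̄_st) = 0.0419444
SE(x̄_st) = √0.0419444 = 0.204803

x̄_st ≈ 52.805, SE ≈ 0.205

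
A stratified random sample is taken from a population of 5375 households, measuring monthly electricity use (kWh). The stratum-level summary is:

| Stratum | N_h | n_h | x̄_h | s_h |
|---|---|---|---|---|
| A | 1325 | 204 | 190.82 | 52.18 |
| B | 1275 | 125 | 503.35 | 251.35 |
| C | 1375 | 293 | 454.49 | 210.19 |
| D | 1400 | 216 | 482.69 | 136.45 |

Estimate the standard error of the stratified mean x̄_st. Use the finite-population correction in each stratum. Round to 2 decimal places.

SE(x̄_st) ≈ 6.25

V̂(x̄_st) = Σ W_h² (1 − n_h/N_h) s_h²/n_h, with W_h = N_h/N and N = 5375:
  stratum A: (1325/5375)²·(1 − 204/1325)·52.18²/204 = 0.686187
  stratum B: (1275/5375)²·(1 − 125/1275)·251.35²/125 = 25.6507
  stratum C: (1375/5375)²·(1 − 293/1375)·210.19²/293 = 7.76479
  stratum D: (1400/5375)²·(1 − 216/1400)·136.45²/216 = 4.94557
V̂(x̄_st) = 39.0472
SE(x̄_st) = √39.0472 = 6.24878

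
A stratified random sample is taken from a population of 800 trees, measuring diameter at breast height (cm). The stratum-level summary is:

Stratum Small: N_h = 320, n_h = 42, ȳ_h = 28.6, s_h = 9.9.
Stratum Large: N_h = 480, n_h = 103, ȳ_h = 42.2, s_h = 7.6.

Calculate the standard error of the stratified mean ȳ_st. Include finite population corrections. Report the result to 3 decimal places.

SE(ȳ_st) ≈ 0.695

V̂(ȳ_st) = Σ W_h² (1 − n_h/N_h) s_h²/n_h, with W_h = N_h/N and N = 800:
  stratum Small: (320/800)²·(1 − 42/320)·9.9²/42 = 0.324366
  stratum Large: (480/800)²·(1 − 103/480)·7.6²/103 = 0.15856
V̂(ȳ_st) = 0.482926
SE(ȳ_st) = √0.482926 = 0.694929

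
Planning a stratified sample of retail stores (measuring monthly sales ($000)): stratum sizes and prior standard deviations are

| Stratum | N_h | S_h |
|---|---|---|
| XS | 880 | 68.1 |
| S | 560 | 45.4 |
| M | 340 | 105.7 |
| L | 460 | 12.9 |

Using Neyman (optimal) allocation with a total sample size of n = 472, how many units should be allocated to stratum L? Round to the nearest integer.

22

Neyman allocation: n_h = n · N_h S_h / Σ N_i S_i, with n = 472.
  stratum XS: N_h·S_h = 880·68.1 = 59928.00
  stratum S: N_h·S_h = 560·45.4 = 25424.00
  stratum M: N_h·S_h = 340·105.7 = 35938.00
  stratum L: N_h·S_h = 460·12.9 = 5934.00
Σ N_h S_h = 127224.00
n for stratum L = 472·5934.00/127224.00 = 22.015 → 22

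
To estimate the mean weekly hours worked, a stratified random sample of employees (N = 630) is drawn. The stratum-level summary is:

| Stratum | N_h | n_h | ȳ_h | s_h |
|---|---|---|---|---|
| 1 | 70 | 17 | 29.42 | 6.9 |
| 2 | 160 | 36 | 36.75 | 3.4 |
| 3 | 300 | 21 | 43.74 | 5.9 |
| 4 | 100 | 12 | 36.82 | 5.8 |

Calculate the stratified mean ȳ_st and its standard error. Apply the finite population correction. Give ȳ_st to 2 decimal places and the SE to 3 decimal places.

ȳ_st ≈ 39.28, SE ≈ 0.674

ȳ_st = Σ W_h ȳ_h = (70·29.42 + 160·36.75 + 300·43.74 + 100·36.82)/630 = 39.27524
V̂(ȳ_st) = Σ W_h² (1 − n_h/N_h) s_h²/n_h, with W_h = N_h/N and N = 630:
  stratum 1: (70/630)²·(1 − 17/70)·6.9²/17 = 0.0261783
  stratum 2: (160/630)²·(1 − 36/160)·3.4²/36 = 0.0160515
  stratum 3: (300/630)²·(1 − 21/300)·5.9²/21 = 0.349566
  stratum 4: (100/630)²·(1 − 12/100)·5.8²/12 = 0.062155
V̂(ȳ_st) = 0.453951
SE(ȳ_st) = √0.453951 = 0.673759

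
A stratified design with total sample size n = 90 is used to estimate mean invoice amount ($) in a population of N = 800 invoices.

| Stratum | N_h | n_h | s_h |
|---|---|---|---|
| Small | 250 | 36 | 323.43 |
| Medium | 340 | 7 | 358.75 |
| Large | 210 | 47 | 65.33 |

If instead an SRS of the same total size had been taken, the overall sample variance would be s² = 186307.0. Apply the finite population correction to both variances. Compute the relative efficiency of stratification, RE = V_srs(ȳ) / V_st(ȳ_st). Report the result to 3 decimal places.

RE ≈ 0.525

V̂(ȳ_st) = Σ W_h² (1 − n_h/N_h) s_h²/n_h, with W_h = N_h/N and N = 800:
  stratum Small: (250/800)²·(1 − 36/250)·323.43²/36 = 242.902
  stratum Medium: (340/800)²·(1 − 7/340)·358.75²/7 = 3252.59
  stratum Large: (210/800)²·(1 − 47/210)·65.33²/47 = 4.85685
V_st = 3500.35
V_srs = (1 − 90/800)·186307.0/90 = 1837.19
Relative efficiency = V_srs / V_st = 1837.19/3500.35 = 0.5249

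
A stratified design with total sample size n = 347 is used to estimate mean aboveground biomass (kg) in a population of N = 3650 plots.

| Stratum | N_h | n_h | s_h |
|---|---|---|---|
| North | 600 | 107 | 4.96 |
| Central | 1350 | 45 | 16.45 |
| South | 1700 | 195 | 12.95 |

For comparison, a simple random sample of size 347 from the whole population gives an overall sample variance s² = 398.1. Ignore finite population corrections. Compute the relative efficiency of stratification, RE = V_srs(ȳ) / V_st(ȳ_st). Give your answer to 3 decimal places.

RE ≈ 1.130

V̂(ȳ_st) = Σ W_h² s_h²/n_h, with W_h = N_h/N and N = 3650:
  stratum North: (600/3650)²·4.96²/107 = 0.00621293
  stratum Central: (1350/3650)²·16.45²/45 = 0.822623
  stratum South: (1700/3650)²·12.95²/195 = 0.186559
V_st = 1.0154
V_srs = s²/n = 398.1/347 = 1.14726
Relative efficiency = V_srs / V_st = 1.14726/1.0154 = 1.1299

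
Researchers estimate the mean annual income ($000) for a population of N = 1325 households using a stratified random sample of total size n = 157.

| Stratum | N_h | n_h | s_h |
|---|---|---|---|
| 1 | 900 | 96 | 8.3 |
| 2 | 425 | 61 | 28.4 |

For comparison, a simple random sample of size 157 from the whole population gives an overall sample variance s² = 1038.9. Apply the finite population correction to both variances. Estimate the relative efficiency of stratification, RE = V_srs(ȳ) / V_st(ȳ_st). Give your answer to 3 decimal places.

V̂(ȳ_st) = Σ W_h² (1 − n_h/N_h) s_h²/n_h, with W_h = N_h/N and N = 1325:
  stratum 1: (900/1325)²·(1 − 96/900)·8.3²/96 = 0.295768
  stratum 2: (425/1325)²·(1 − 61/425)·28.4²/61 = 1.16511
V_st = 1.46087
V_srs = (1 − 157/1325)·1038.9/157 = 5.83312
Relative efficiency = V_srs / V_st = 5.83312/1.46087 = 3.9929

RE ≈ 3.993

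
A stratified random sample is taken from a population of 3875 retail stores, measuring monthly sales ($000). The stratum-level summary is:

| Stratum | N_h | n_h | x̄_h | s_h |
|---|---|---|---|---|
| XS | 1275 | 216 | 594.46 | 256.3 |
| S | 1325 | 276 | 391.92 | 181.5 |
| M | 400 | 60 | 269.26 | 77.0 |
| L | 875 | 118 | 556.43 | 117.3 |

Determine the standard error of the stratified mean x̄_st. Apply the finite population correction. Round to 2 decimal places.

V̂(x̄_st) = Σ W_h² (1 − n_h/N_h) s_h²/n_h, with W_h = N_h/N and N = 3875:
  stratum XS: (1275/3875)²·(1 − 216/1275)·256.3²/216 = 27.3468
  stratum S: (1325/3875)²·(1 − 276/1325)·181.5²/276 = 11.0482
  stratum M: (400/3875)²·(1 − 60/400)·77.0²/60 = 0.895005
  stratum L: (875/3875)²·(1 − 118/875)·117.3²/118 = 5.14369
V̂(x̄_st) = 44.4337
SE(x̄_st) = √44.4337 = 6.66586

SE(x̄_st) ≈ 6.67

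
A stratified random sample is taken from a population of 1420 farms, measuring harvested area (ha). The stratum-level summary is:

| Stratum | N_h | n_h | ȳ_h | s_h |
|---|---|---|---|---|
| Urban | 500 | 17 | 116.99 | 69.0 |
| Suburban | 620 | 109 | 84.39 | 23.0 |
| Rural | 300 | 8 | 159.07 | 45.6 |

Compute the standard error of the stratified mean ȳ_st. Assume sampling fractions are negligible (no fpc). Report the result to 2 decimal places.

SE(ȳ_st) ≈ 6.87

V̂(ȳ_st) = Σ W_h² s_h²/n_h, with W_h = N_h/N and N = 1420:
  stratum Urban: (500/1420)²·69.0²/17 = 34.7226
  stratum Suburban: (620/1420)²·23.0²/109 = 0.925201
  stratum Rural: (300/1420)²·45.6²/8 = 11.6013
V̂(ȳ_st) = 47.2491
SE(ȳ_st) = √47.2491 = 6.8738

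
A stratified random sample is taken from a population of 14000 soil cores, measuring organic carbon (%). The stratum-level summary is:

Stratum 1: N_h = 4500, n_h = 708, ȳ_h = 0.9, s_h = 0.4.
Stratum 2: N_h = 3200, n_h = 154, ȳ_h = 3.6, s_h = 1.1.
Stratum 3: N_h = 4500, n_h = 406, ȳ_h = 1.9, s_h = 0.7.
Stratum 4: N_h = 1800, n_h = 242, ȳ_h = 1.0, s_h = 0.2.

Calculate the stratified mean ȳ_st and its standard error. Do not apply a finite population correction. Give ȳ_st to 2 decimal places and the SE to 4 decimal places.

ȳ_st = Σ W_h ȳ_h = (4500·0.9 + 3200·3.6 + 4500·1.9 + 1800·1.0)/14000 = 1.85143
V̂(ȳ_st) = Σ W_h² s_h²/n_h, with W_h = N_h/N and N = 14000:
  stratum 1: (4500/14000)²·0.4²/708 = 2.33483e-05
  stratum 2: (3200/14000)²·1.1²/154 = 0.000410496
  stratum 3: (4500/14000)²·0.7²/406 = 0.000124692
  stratum 4: (1800/14000)²·0.2²/242 = 2.73233e-06
V̂(ȳ_st) = 0.000561268
SE(ȳ_st) = √0.000561268 = 0.0236911

ȳ_st ≈ 1.85, SE ≈ 0.0237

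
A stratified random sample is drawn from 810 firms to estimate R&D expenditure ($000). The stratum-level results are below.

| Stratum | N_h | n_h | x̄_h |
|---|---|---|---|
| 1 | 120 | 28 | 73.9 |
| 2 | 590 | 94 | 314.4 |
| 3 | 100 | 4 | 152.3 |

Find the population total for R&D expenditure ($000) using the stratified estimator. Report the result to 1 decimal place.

τ̂_st = Σ N_h x̄_h = 120·73.9 + 590·314.4 + 100·152.3 = 209594.0

τ̂_st ≈ 209594.0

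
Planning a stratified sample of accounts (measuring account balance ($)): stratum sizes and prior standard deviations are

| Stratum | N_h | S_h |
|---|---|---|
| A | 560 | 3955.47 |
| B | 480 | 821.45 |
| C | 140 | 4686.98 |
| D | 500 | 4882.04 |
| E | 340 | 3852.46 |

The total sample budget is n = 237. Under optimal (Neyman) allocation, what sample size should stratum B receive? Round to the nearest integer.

Neyman allocation: n_h = n · N_h S_h / Σ N_i S_i, with n = 237.
  stratum A: N_h·S_h = 560·3955.47 = 2215063.20
  stratum B: N_h·S_h = 480·821.45 = 394296.00
  stratum C: N_h·S_h = 140·4686.98 = 656177.20
  stratum D: N_h·S_h = 500·4882.04 = 2441020.00
  stratum E: N_h·S_h = 340·3852.46 = 1309836.40
Σ N_h S_h = 7016392.80
n for stratum B = 237·394296.00/7016392.80 = 13.319 → 13

13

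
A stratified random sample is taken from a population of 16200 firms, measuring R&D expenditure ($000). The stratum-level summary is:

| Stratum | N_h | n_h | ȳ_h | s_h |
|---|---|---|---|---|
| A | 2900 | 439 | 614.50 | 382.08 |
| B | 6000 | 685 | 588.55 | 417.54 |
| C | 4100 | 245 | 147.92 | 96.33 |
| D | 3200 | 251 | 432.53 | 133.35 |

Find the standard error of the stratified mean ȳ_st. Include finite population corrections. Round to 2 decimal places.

SE(ȳ_st) ≈ 6.69

V̂(ȳ_st) = Σ W_h² (1 − n_h/N_h) s_h²/n_h, with W_h = N_h/N and N = 16200:
  stratum A: (2900/16200)²·(1 − 439/2900)·382.08²/439 = 9.04323
  stratum B: (6000/16200)²·(1 − 685/6000)·417.54²/685 = 30.9265
  stratum C: (4100/16200)²·(1 − 245/4100)·96.33²/245 = 2.28105
  stratum D: (3200/16200)²·(1 − 251/3200)·133.35²/251 = 2.54746
V̂(ȳ_st) = 44.7982
SE(ȳ_st) = √44.7982 = 6.69315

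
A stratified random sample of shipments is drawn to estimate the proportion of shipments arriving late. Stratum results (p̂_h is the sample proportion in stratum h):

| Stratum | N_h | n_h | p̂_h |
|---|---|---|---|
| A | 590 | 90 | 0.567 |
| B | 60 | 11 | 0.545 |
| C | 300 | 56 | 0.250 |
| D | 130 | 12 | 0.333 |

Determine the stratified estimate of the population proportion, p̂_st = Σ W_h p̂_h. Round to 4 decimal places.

p̂_st ≈ 0.4496

N = 1080; stratum weights W_h = N_h/N.
p̂_st = Σ W_h p̂_h = (590·0.567 + 60·0.545 + 300·0.250 + 130·0.333)/1080 = 0.44956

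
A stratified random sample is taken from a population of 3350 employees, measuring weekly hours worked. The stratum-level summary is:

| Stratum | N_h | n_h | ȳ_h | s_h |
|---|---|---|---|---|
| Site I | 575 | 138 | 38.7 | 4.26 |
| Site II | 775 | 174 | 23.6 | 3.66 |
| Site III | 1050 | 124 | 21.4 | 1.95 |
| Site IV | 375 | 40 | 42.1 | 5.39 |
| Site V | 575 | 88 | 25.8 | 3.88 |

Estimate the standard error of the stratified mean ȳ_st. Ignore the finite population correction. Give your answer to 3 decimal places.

SE(ȳ_st) ≈ 0.159

V̂(ȳ_st) = Σ W_h² s_h²/n_h, with W_h = N_h/N and N = 3350:
  stratum Site I: (575/3350)²·4.26²/138 = 0.00387424
  stratum Site II: (775/3350)²·3.66²/174 = 0.00412028
  stratum Site III: (1050/3350)²·1.95²/124 = 0.00301257
  stratum Site IV: (375/3350)²·5.39²/40 = 0.00910103
  stratum Site V: (575/3350)²·3.88²/88 = 0.00503996
V̂(ȳ_st) = 0.0251481
SE(ȳ_st) = √0.0251481 = 0.158581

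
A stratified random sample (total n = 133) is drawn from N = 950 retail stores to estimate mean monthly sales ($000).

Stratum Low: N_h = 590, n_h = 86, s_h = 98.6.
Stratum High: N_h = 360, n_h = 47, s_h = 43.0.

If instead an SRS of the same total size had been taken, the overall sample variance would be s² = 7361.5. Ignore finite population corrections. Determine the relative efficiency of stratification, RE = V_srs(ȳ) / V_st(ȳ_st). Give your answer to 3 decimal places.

V̂(ȳ_st) = Σ W_h² s_h²/n_h, with W_h = N_h/N and N = 950:
  stratum Low: (590/950)²·98.6²/86 = 43.6026
  stratum High: (360/950)²·43.0²/47 = 5.64933
V_st = 49.2519
V_srs = s²/n = 7361.5/133 = 55.3496
Relative efficiency = V_srs / V_st = 55.3496/49.2519 = 1.1238

RE ≈ 1.124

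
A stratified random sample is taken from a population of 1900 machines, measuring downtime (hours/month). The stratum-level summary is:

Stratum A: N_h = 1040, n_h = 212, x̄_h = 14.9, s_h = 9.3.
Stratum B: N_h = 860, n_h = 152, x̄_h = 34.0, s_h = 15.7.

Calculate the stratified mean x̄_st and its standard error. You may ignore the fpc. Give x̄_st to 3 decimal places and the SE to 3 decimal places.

x̄_st = Σ W_h x̄_h = (1040·14.9 + 860·34.0)/1900 = 23.54526
V̂(x̄_st) = Σ W_h² s_h²/n_h, with W_h = N_h/N and N = 1900:
  stratum A: (1040/1900)²·9.3²/212 = 0.122233
  stratum B: (860/1900)²·15.7²/152 = 0.332235
V̂(x̄_st) = 0.454468
SE(x̄_st) = √0.454468 = 0.674143

x̄_st ≈ 23.545, SE ≈ 0.674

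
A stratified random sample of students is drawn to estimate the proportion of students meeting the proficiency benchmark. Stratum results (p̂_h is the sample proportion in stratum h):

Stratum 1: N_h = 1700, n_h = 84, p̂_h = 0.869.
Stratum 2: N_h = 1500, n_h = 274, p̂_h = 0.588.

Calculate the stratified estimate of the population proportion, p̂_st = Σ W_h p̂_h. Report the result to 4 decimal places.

N = 3200; stratum weights W_h = N_h/N.
p̂_st = Σ W_h p̂_h = (1700·0.869 + 1500·0.588)/3200 = 0.73728

p̂_st ≈ 0.7373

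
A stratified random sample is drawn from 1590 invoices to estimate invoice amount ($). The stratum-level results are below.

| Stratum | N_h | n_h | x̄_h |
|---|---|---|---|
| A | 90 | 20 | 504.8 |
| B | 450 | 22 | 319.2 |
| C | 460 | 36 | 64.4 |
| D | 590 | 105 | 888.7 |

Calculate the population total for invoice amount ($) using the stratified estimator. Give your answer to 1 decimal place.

τ̂_st = Σ N_h x̄_h = 90·504.8 + 450·319.2 + 460·64.4 + 590·888.7 = 743029.0

τ̂_st ≈ 743029.0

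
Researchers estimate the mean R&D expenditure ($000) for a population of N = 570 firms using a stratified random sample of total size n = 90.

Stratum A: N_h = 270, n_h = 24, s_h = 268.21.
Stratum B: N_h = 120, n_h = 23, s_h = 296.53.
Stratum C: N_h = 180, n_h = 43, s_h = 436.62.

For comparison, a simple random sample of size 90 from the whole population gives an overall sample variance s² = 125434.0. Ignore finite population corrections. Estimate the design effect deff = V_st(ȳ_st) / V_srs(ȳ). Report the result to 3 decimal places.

deff ≈ 0.921

V̂(ȳ_st) = Σ W_h² s_h²/n_h, with W_h = N_h/N and N = 570:
  stratum A: (270/570)²·268.21²/24 = 672.538
  stratum B: (120/570)²·296.53²/23 = 169.442
  stratum C: (180/570)²·436.62²/43 = 442.114
V_st = 1284.09
V_srs = s²/n = 125434.0/90 = 1393.71
deff = V_st / V_srs = 1284.09/1393.71 = 0.9213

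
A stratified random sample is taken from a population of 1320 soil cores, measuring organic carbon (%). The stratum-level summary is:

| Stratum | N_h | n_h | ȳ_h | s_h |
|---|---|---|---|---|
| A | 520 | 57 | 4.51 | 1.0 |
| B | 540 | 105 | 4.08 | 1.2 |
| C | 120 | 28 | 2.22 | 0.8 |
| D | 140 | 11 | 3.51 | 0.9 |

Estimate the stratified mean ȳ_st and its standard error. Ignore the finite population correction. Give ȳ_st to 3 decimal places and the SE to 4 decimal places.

ȳ_st ≈ 4.020, SE ≈ 0.0777

ȳ_st = Σ W_h ȳ_h = (520·4.51 + 540·4.08 + 120·2.22 + 140·3.51)/1320 = 4.01985
V̂(ȳ_st) = Σ W_h² s_h²/n_h, with W_h = N_h/N and N = 1320:
  stratum A: (520/1320)²·1.0²/57 = 0.0027226
  stratum B: (540/1320)²·1.2²/105 = 0.00229516
  stratum C: (120/1320)²·0.8²/28 = 0.000188902
  stratum D: (140/1320)²·0.9²/11 = 0.000828325
V̂(ȳ_st) = 0.00603499
SE(ȳ_st) = √0.00603499 = 0.0776852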